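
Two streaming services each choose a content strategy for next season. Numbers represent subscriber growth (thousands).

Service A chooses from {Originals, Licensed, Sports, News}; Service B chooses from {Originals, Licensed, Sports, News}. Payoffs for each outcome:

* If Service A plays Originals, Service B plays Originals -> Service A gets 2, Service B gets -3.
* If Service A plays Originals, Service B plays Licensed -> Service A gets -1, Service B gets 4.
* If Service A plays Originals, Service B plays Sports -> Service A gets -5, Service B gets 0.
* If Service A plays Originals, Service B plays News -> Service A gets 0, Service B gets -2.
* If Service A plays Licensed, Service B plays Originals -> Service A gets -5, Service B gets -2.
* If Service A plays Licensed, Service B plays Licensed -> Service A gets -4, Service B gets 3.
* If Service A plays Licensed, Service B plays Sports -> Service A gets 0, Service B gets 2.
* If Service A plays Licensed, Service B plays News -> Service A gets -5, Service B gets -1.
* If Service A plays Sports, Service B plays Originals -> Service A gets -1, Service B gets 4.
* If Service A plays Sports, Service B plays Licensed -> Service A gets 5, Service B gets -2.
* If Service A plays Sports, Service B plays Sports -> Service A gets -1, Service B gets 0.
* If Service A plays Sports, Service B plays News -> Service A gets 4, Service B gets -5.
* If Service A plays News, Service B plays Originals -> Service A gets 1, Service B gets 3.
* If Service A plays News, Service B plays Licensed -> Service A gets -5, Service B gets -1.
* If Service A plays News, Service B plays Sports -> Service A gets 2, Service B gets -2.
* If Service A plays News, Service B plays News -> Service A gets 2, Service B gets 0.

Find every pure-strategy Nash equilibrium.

No pure-strategy Nash equilibrium.

Service A against Originals: payoffs 2, -5, -1, 1 → best response Originals.
Service A against Licensed: payoffs -1, -4, 5, -5 → best response Sports.
Service A against Sports: payoffs -5, 0, -1, 2 → best response News.
Service A against News: payoffs 0, -5, 4, 2 → best response Sports.
Service B against Originals: payoffs -3, 4, 0, -2 → best response Licensed.
Service B against Licensed: payoffs -2, 3, 2, -1 → best response Licensed.
Service B against Sports: payoffs 4, -2, 0, -5 → best response Originals.
Service B against News: payoffs 3, -1, -2, 0 → best response Originals.
No profile is a mutual best response for all players.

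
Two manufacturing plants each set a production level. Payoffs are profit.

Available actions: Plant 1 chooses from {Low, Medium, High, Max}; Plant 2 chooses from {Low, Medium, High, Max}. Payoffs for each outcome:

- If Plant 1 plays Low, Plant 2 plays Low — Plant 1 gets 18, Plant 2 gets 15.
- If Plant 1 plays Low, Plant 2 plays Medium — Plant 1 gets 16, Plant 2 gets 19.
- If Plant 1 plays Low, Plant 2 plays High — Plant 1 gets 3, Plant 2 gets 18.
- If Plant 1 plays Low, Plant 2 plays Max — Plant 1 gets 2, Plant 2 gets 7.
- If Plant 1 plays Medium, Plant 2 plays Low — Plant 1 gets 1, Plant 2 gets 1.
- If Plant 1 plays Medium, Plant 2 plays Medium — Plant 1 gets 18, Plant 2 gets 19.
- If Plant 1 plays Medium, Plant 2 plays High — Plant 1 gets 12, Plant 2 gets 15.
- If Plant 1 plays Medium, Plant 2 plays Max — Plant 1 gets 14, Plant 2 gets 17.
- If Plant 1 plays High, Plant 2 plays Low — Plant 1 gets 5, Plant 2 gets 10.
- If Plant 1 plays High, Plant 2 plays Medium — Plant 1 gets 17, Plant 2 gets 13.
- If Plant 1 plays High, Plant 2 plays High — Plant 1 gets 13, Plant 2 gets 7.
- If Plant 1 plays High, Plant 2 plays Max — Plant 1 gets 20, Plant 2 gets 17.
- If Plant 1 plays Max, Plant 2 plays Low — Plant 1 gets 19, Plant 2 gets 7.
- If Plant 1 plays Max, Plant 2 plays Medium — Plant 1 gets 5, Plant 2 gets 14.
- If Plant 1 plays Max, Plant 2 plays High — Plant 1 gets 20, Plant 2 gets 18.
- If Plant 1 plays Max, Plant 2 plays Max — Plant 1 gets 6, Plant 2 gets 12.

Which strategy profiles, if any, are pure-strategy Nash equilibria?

(Low, Low): Plant 1 can switch to Max (18 → 19). Not NE.
(Low, Medium): Plant 1 can switch to Medium (16 → 18). Not NE.
(Low, High): Plant 1 can switch to Medium (3 → 12). Not NE.
(Low, Max): Plant 1 can switch to Medium (2 → 14). Not NE.
(Medium, Low): Plant 1 can switch to Low (1 → 18). Not NE.
(Medium, Medium): Plant 1 gets 18, best alternative 17; Plant 2 gets 19, best alternative 17. No profitable deviation — NE.
(Medium, High): Plant 1 can switch to High (12 → 13). Not NE.
(High, Max): Plant 1 gets 20, best alternative 14; Plant 2 gets 17, best alternative 13. No profitable deviation — NE.
(Max, High): Plant 1 gets 20, best alternative 13; Plant 2 gets 18, best alternative 14. No profitable deviation — NE.
(The remaining 7 profiles each have a profitable deviation by the same check.)

Pure-strategy Nash equilibria: (Medium, Medium) and (High, Max) and (Max, High)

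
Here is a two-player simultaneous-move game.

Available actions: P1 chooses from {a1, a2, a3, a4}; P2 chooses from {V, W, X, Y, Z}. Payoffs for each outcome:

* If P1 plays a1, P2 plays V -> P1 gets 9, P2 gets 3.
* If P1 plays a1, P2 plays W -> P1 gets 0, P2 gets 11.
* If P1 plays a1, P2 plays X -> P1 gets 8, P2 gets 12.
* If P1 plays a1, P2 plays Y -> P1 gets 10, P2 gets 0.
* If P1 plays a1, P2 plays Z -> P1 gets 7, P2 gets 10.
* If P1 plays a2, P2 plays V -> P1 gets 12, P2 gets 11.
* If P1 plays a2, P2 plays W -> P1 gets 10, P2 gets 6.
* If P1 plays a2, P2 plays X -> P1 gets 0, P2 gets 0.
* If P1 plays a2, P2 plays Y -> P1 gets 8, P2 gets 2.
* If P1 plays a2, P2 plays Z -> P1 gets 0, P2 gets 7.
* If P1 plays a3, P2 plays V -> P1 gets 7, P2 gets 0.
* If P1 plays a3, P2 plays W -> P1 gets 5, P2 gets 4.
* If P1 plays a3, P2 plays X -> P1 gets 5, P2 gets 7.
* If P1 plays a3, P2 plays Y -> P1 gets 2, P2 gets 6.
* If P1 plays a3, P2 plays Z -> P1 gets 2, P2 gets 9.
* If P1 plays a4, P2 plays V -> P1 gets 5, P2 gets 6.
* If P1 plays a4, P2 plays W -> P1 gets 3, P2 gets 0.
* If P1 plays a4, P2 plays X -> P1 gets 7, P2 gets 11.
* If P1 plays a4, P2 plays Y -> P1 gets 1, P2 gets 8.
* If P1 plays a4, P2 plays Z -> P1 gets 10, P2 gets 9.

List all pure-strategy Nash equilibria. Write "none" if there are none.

(a1, X); (a2, V)

P1 against V: payoffs 9, 12, 7, 5 → best response a2.
P1 against W: payoffs 0, 10, 5, 3 → best response a2.
P1 against X: payoffs 8, 0, 5, 7 → best response a1.
P1 against Y: payoffs 10, 8, 2, 1 → best response a1.
P1 against Z: payoffs 7, 0, 2, 10 → best response a4.
P2 against a1: payoffs 3, 11, 12, 0, 10 → best response X.
P2 against a2: payoffs 11, 6, 0, 2, 7 → best response V.
P2 against a3: payoffs 0, 4, 7, 6, 9 → best response Z.
P2 against a4: payoffs 6, 0, 11, 8, 9 → best response X.
Mutual best responses: (a1, X); (a2, V).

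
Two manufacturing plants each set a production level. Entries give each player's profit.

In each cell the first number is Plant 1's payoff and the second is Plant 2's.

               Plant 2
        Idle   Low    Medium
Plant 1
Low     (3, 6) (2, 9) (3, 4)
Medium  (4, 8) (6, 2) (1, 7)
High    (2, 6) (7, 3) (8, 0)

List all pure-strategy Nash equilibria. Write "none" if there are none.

For each player, find the best response to each opponent profile; mutual best responses are the pure NE.
Plant 1 against Idle: payoffs 3, 4, 2 → best response Medium.
Plant 1 against Low: payoffs 2, 6, 7 → best response High.
Plant 1 against Medium: payoffs 3, 1, 8 → best response High.
Plant 2 against Low: payoffs 6, 9, 4 → best response Low.
Plant 2 against Medium: payoffs 8, 2, 7 → best response Idle.
Plant 2 against High: payoffs 6, 3, 0 → best response Idle.
Mutual best responses: (Medium, Idle).

The unique pure-strategy Nash equilibrium is (Medium, Idle).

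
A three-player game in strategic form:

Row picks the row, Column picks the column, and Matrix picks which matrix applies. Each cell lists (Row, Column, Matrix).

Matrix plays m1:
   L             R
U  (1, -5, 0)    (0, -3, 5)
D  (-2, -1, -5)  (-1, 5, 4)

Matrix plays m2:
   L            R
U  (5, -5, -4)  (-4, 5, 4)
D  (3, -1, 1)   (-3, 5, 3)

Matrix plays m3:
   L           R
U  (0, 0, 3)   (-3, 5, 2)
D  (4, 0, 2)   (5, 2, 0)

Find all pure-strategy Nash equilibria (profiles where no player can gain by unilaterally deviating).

Row against (L, m1): payoffs 1, -2 → best response U.
Row against (L, m2): payoffs 5, 3 → best response U.
Row against (L, m3): payoffs 0, 4 → best response D.
Row against (R, m1): payoffs 0, -1 → best response U.
Row against (R, m2): payoffs -4, -3 → best response D.
Row against (R, m3): payoffs -3, 5 → best response D.
Column against (U, m1): payoffs -5, -3 → best response R.
Column against (U, m2): payoffs -5, 5 → best response R.
Column against (U, m3): payoffs 0, 5 → best response R.
Column against (D, m1): payoffs -1, 5 → best response R.
Column against (D, m2): payoffs -1, 5 → best response R.
Column against (D, m3): payoffs 0, 2 → best response R.
Matrix against (U, L): payoffs 0, -4, 3 → best response m3.
Matrix against (U, R): payoffs 5, 4, 2 → best response m1.
Matrix against (D, L): payoffs -5, 1, 2 → best response m3.
Matrix against (D, R): payoffs 4, 3, 0 → best response m1.
Mutual best responses: (U, R, m1).

(U, R, m1)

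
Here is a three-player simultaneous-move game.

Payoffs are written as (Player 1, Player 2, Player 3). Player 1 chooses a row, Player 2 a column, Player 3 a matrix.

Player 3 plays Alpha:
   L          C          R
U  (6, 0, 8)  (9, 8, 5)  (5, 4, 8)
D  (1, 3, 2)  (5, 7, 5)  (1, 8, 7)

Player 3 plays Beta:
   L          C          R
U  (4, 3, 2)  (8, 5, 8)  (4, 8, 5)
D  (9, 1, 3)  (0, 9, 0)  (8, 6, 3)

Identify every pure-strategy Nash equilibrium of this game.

There is no pure-strategy Nash equilibrium.

Player 1 against (L, Alpha): payoffs 6, 1 → best response U.
Player 1 against (L, Beta): payoffs 4, 9 → best response D.
Player 1 against (C, Alpha): payoffs 9, 5 → best response U.
Player 1 against (C, Beta): payoffs 8, 0 → best response U.
Player 1 against (R, Alpha): payoffs 5, 1 → best response U.
Player 1 against (R, Beta): payoffs 4, 8 → best response D.
Player 2 against (U, Alpha): payoffs 0, 8, 4 → best response C.
Player 2 against (U, Beta): payoffs 3, 5, 8 → best response R.
Player 2 against (D, Alpha): payoffs 3, 7, 8 → best response R.
Player 2 against (D, Beta): payoffs 1, 9, 6 → best response C.
Player 3 against (U, L): payoffs 8, 2 → best response Alpha.
Player 3 against (U, C): payoffs 5, 8 → best response Beta.
Player 3 against (U, R): payoffs 8, 5 → best response Alpha.
Player 3 against (D, L): payoffs 2, 3 → best response Beta.
Player 3 against (D, C): payoffs 5, 0 → best response Alpha.
Player 3 against (D, R): payoffs 7, 3 → best response Alpha.
No profile is a mutual best response for all players.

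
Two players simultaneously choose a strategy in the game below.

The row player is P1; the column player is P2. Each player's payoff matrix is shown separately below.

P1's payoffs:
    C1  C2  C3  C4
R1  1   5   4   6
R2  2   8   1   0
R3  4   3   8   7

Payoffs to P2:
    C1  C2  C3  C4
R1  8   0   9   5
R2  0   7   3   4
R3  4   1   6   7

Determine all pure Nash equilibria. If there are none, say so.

P1 against C1: payoffs 1, 2, 4 → best response R3.
P1 against C2: payoffs 5, 8, 3 → best response R2.
P1 against C3: payoffs 4, 1, 8 → best response R3.
P1 against C4: payoffs 6, 0, 7 → best response R3.
P2 against R1: payoffs 8, 0, 9, 5 → best response C3.
P2 against R2: payoffs 0, 7, 3, 4 → best response C2.
P2 against R3: payoffs 4, 1, 6, 7 → best response C4.
Mutual best responses: (R2, C2); (R3, C4).

The pure Nash equilibria are (R2, C2); (R3, C4).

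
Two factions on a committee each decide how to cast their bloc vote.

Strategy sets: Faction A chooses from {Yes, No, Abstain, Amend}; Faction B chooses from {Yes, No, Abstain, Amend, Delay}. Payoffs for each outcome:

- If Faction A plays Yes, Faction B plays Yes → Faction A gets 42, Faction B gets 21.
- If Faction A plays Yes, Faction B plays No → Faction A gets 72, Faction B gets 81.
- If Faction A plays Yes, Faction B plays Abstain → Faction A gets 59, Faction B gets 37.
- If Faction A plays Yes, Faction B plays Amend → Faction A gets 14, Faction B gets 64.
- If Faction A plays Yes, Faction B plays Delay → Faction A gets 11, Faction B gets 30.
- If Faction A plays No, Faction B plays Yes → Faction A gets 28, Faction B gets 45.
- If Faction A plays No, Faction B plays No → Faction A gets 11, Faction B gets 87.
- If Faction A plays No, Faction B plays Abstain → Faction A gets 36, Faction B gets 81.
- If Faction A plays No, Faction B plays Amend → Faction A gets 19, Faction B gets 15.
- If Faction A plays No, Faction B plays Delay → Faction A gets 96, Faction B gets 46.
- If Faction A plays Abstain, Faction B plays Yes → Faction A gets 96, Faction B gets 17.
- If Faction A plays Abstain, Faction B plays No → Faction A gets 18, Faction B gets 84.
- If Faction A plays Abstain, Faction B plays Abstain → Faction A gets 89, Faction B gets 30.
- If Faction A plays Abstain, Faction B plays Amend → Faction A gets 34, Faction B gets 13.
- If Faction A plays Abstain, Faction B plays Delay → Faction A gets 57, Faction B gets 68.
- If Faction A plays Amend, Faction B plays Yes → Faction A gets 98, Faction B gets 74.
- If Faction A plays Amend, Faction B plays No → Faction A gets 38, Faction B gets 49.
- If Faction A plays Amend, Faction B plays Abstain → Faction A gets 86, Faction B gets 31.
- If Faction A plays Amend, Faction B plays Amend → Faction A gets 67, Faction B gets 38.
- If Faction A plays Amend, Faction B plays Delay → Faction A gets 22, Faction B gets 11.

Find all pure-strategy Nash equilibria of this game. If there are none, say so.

Faction A against Yes: payoffs 42, 28, 96, 98 → best response Amend.
Faction A against No: payoffs 72, 11, 18, 38 → best response Yes.
Faction A against Abstain: payoffs 59, 36, 89, 86 → best response Abstain.
Faction A against Amend: payoffs 14, 19, 34, 67 → best response Amend.
Faction A against Delay: payoffs 11, 96, 57, 22 → best response No.
Faction B against Yes: payoffs 21, 81, 37, 64, 30 → best response No.
Faction B against No: payoffs 45, 87, 81, 15, 46 → best response No.
Faction B against Abstain: payoffs 17, 84, 30, 13, 68 → best response No.
Faction B against Amend: payoffs 74, 49, 31, 38, 11 → best response Yes.
Mutual best responses: (Yes, No); (Amend, Yes).

The pure Nash equilibria are (Yes, No) and (Amend, Yes).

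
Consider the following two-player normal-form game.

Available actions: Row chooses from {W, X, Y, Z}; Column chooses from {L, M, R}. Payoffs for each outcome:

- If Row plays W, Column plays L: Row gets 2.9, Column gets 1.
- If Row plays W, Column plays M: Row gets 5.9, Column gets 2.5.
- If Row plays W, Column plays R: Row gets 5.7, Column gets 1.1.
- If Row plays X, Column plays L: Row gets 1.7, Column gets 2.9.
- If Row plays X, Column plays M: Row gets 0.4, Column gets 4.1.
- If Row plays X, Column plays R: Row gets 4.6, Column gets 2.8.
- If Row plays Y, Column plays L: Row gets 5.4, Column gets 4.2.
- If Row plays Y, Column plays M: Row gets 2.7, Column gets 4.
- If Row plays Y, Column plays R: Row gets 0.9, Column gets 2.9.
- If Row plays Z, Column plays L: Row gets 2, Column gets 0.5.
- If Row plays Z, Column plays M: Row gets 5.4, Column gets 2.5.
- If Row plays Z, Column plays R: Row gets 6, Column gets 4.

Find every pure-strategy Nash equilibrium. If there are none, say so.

Pure-strategy Nash equilibria: (W, M) and (Y, L) and (Z, R)

For each strategy profile, look for a profitable unilateral deviation.
(W, L): Row can switch to Y (2.9 → 5.4). Not NE.
(W, M): Row gets 5.9, best alternative 5.4; Column gets 2.5, best alternative 1.1. No profitable deviation — NE.
(W, R): Row can switch to Z (5.7 → 6). Not NE.
(X, L): Row can switch to W (1.7 → 2.9). Not NE.
(X, M): Row can switch to W (0.4 → 5.9). Not NE.
(X, R): Row can switch to W (4.6 → 5.7). Not NE.
(Y, L): Row gets 5.4, best alternative 2.9; Column gets 4.2, best alternative 4. No profitable deviation — NE.
(Y, M): Row can switch to W (2.7 → 5.9). Not NE.
(Y, R): Row can switch to W (0.9 → 5.7). Not NE.
(Z, L): Row can switch to W (2 → 2.9). Not NE.
(Z, M): Row can switch to W (5.4 → 5.9). Not NE.
(Z, R): Row gets 6, best alternative 5.7; Column gets 4, best alternative 2.5. No profitable deviation — NE.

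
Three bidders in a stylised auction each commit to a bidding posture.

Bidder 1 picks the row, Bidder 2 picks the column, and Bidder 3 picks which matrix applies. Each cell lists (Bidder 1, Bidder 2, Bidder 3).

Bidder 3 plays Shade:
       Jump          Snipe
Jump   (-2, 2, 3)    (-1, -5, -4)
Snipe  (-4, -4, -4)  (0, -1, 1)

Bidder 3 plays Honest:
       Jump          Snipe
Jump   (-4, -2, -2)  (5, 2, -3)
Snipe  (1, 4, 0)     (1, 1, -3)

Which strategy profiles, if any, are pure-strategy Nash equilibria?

Check each profile: it is a Nash equilibrium iff no player can strictly gain by switching unilaterally.
(Jump, Jump, Shade): Bidder 1 gets -2, best alternative -4; Bidder 2 gets 2, best alternative -5; Bidder 3 gets 3, best alternative -2. No profitable deviation — NE.
(Jump, Jump, Honest): Bidder 1 can switch to Snipe (-4 → 1). Not NE.
(Jump, Snipe, Shade): Bidder 1 can switch to Snipe (-1 → 0). Not NE.
(Jump, Snipe, Honest): Bidder 1 gets 5, best alternative 1; Bidder 2 gets 2, best alternative -2; Bidder 3 gets -3, best alternative -4. No profitable deviation — NE.
(Snipe, Jump, Shade): Bidder 1 can switch to Jump (-4 → -2). Not NE.
(Snipe, Jump, Honest): Bidder 1 gets 1, best alternative -4; Bidder 2 gets 4, best alternative 1; Bidder 3 gets 0, best alternative -4. No profitable deviation — NE.
(Snipe, Snipe, Shade): Bidder 1 gets 0, best alternative -1; Bidder 2 gets -1, best alternative -4; Bidder 3 gets 1, best alternative -3. No profitable deviation — NE.
(Snipe, Snipe, Honest): Bidder 1 can switch to Jump (1 → 5). Not NE.

The pure Nash equilibria are (Jump, Jump, Shade); (Jump, Snipe, Honest); (Snipe, Jump, Honest); (Snipe, Snipe, Shade).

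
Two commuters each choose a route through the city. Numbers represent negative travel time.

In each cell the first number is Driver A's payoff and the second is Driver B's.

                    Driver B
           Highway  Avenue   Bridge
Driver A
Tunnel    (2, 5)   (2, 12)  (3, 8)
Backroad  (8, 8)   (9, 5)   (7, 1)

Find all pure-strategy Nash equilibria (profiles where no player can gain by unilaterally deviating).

For each strategy profile, look for a profitable unilateral deviation.
(Tunnel, Highway): Driver A can switch to Backroad (2 → 8). Not NE.
(Tunnel, Avenue): Driver A can switch to Backroad (2 → 9). Not NE.
(Tunnel, Bridge): Driver A can switch to Backroad (3 → 7). Not NE.
(Backroad, Highway): Driver A gets 8, best alternative 2; Driver B gets 8, best alternative 5. No profitable deviation — NE.
(Backroad, Avenue): Driver B can switch to Highway (5 → 8). Not NE.
(Backroad, Bridge): Driver B can switch to Highway (1 → 8). Not NE.

(Backroad, Highway)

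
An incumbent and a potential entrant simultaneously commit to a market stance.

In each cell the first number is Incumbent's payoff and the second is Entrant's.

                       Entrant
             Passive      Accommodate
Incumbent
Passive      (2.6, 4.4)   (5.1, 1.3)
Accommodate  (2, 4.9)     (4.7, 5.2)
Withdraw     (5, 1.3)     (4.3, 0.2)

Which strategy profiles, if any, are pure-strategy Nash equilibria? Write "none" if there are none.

(Passive, Passive): Incumbent can switch to Withdraw (2.6 → 5). Not NE.
(Passive, Accommodate): Entrant can switch to Passive (1.3 → 4.4). Not NE.
(Accommodate, Passive): Incumbent can switch to Passive (2 → 2.6). Not NE.
(Accommodate, Accommodate): Incumbent can switch to Passive (4.7 → 5.1). Not NE.
(Withdraw, Passive): Incumbent gets 5, best alternative 2.6; Entrant gets 1.3, best alternative 0.2. No profitable deviation — NE.
(Withdraw, Accommodate): Incumbent can switch to Passive (4.3 → 5.1). Not NE.

(Withdraw, Passive)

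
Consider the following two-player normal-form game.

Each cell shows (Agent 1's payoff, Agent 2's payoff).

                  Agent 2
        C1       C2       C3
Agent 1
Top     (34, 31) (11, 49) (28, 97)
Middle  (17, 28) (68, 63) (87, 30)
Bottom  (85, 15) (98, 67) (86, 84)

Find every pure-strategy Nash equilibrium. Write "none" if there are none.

Check each profile: it is a Nash equilibrium iff no player can strictly gain by switching unilaterally.
(Top, C1): Agent 1 can switch to Bottom (34 → 85). Not NE.
(Top, C2): Agent 1 can switch to Middle (11 → 68). Not NE.
(Top, C3): Agent 1 can switch to Middle (28 → 87). Not NE.
(Middle, C1): Agent 1 can switch to Top (17 → 34). Not NE.
(Middle, C2): Agent 1 can switch to Bottom (68 → 98). Not NE.
(Middle, C3): Agent 2 can switch to C2 (30 → 63). Not NE.
(Bottom, C1): Agent 2 can switch to C2 (15 → 67). Not NE.
(Bottom, C2): Agent 2 can switch to C3 (67 → 84). Not NE.
(Bottom, C3): Agent 1 can switch to Middle (86 → 87). Not NE.

No pure-strategy Nash equilibrium.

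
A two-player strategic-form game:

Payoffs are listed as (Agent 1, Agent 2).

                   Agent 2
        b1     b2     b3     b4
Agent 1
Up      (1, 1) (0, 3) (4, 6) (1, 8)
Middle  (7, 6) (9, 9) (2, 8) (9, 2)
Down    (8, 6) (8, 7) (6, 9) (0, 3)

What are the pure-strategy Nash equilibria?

Pure-strategy Nash equilibria: (Middle, b2) and (Down, b3)

Agent 1 against b1: payoffs 1, 7, 8 → best response Down.
Agent 1 against b2: payoffs 0, 9, 8 → best response Middle.
Agent 1 against b3: payoffs 4, 2, 6 → best response Down.
Agent 1 against b4: payoffs 1, 9, 0 → best response Middle.
Agent 2 against Up: payoffs 1, 3, 6, 8 → best response b4.
Agent 2 against Middle: payoffs 6, 9, 8, 2 → best response b2.
Agent 2 against Down: payoffs 6, 7, 9, 3 → best response b3.
Mutual best responses: (Middle, b2); (Down, b3).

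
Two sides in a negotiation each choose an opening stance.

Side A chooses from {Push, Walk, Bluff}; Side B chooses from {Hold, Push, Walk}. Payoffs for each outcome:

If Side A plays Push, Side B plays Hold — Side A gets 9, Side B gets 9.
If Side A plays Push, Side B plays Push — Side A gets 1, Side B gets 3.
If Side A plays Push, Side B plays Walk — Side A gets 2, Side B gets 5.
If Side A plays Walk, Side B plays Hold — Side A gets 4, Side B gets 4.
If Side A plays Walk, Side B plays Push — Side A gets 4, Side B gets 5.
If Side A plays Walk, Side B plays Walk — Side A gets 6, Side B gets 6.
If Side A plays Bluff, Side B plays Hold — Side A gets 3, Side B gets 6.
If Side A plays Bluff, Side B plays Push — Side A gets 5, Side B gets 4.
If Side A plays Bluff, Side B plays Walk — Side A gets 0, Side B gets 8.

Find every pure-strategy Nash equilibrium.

For each player, find the best response to each opponent profile; mutual best responses are the pure NE.
Side A against Hold: payoffs 9, 4, 3 → best response Push.
Side A against Push: payoffs 1, 4, 5 → best response Bluff.
Side A against Walk: payoffs 2, 6, 0 → best response Walk.
Side B against Push: payoffs 9, 3, 5 → best response Hold.
Side B against Walk: payoffs 4, 5, 6 → best response Walk.
Side B against Bluff: payoffs 6, 4, 8 → best response Walk.
Mutual best responses: (Push, Hold); (Walk, Walk).

(Push, Hold); (Walk, Walk)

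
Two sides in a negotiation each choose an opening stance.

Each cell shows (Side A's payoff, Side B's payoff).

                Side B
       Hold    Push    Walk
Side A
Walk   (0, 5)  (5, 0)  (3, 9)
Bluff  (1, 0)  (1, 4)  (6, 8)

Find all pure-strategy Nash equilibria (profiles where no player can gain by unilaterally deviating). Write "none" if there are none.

Check each profile: it is a Nash equilibrium iff no player can strictly gain by switching unilaterally.
(Walk, Hold): Side A can switch to Bluff (0 → 1). Not NE.
(Walk, Push): Side B can switch to Hold (0 → 5). Not NE.
(Walk, Walk): Side A can switch to Bluff (3 → 6). Not NE.
(Bluff, Hold): Side B can switch to Push (0 → 4). Not NE.
(Bluff, Push): Side A can switch to Walk (1 → 5). Not NE.
(Bluff, Walk): Side A gets 6, best alternative 3; Side B gets 8, best alternative 4. No profitable deviation — NE.

Pure NE: (Bluff, Walk)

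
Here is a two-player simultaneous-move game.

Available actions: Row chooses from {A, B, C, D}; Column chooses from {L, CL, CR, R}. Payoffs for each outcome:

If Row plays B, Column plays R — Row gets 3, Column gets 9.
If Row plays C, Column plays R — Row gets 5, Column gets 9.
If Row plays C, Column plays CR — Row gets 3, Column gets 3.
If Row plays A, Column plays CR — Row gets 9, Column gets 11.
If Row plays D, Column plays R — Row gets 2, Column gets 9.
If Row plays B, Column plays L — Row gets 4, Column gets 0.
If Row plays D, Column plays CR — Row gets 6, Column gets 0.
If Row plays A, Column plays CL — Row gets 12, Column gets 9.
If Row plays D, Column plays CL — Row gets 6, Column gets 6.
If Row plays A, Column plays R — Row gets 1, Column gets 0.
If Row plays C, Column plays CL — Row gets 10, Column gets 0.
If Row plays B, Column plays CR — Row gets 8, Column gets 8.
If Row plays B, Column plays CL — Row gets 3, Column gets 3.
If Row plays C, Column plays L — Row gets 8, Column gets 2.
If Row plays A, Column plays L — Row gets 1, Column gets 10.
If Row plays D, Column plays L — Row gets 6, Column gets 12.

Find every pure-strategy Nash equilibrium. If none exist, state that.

(A, L): Row can switch to B (1 → 4). Not NE.
(A, CL): Column can switch to L (9 → 10). Not NE.
(A, CR): Row gets 9, best alternative 8; Column gets 11, best alternative 10. No profitable deviation — NE.
(A, R): Row can switch to B (1 → 3). Not NE.
(B, L): Row can switch to C (4 → 8). Not NE.
(B, CL): Row can switch to A (3 → 12). Not NE.
(B, CR): Row can switch to A (8 → 9). Not NE.
(B, R): Row can switch to C (3 → 5). Not NE.
(C, L): Column can switch to CR (2 → 3). Not NE.
(C, CL): Row can switch to A (10 → 12). Not NE.
(C, CR): Row can switch to A (3 → 9). Not NE.
(C, R): Row gets 5, best alternative 3; Column gets 9, best alternative 3. No profitable deviation — NE.
(D, L): Row can switch to C (6 → 8). Not NE.
(D, CL): Row can switch to A (6 → 12). Not NE.
(The remaining 2 profiles each have a profitable deviation by the same check.)

The pure Nash equilibria are (A, CR) and (C, R).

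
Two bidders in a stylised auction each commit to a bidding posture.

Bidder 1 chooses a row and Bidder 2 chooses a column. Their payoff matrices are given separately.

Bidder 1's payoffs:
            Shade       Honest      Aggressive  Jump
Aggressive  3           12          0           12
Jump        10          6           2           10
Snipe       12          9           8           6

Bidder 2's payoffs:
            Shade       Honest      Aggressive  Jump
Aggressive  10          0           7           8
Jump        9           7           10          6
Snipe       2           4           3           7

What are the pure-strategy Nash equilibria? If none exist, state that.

(Aggressive, Shade): Bidder 1 can switch to Jump (3 → 10). Not NE.
(Aggressive, Honest): Bidder 2 can switch to Shade (0 → 10). Not NE.
(Aggressive, Aggressive): Bidder 1 can switch to Jump (0 → 2). Not NE.
(Aggressive, Jump): Bidder 2 can switch to Shade (8 → 10). Not NE.
(Jump, Shade): Bidder 1 can switch to Snipe (10 → 12). Not NE.
(Jump, Honest): Bidder 1 can switch to Aggressive (6 → 12). Not NE.
(Jump, Aggressive): Bidder 1 can switch to Snipe (2 → 8). Not NE.
(Jump, Jump): Bidder 1 can switch to Aggressive (10 → 12). Not NE.
(Snipe, Shade): Bidder 2 can switch to Honest (2 → 4). Not NE.
(Snipe, Honest): Bidder 1 can switch to Aggressive (9 → 12). Not NE.
(The remaining 2 profiles each have a profitable deviation by the same check.)

There is no pure-strategy Nash equilibrium.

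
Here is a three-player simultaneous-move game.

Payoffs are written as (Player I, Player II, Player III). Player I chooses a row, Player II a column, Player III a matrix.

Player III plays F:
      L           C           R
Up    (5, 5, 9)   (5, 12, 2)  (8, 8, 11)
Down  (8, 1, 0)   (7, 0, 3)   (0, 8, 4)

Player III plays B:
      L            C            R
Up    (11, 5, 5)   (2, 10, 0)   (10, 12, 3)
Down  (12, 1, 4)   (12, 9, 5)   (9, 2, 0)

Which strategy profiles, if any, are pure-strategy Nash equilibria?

For each strategy profile, look for a profitable unilateral deviation.
(Up, L, F): Player I can switch to Down (5 → 8). Not NE.
(Up, L, B): Player I can switch to Down (11 → 12). Not NE.
(Up, C, F): Player I can switch to Down (5 → 7). Not NE.
(Up, C, B): Player I can switch to Down (2 → 12). Not NE.
(Up, R, F): Player II can switch to C (8 → 12). Not NE.
(Up, R, B): Player III can switch to F (3 → 11). Not NE.
(Down, C, B): Player I gets 12, best alternative 2; Player II gets 9, best alternative 2; Player III gets 5, best alternative 3. No profitable deviation — NE.
(The remaining 5 profiles each have a profitable deviation by the same check.)

Pure NE: (Down, C, B)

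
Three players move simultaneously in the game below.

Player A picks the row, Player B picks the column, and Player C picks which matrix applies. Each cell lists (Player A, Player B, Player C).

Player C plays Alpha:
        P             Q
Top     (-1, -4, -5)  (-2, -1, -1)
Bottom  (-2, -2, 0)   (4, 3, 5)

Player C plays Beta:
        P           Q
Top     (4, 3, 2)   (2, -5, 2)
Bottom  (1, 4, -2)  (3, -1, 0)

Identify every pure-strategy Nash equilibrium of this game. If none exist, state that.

Mark each player's best response to every combination of opponents' strategies; a profile where every player is best-responding is a pure Nash equilibrium.
Player A against (P, Alpha): payoffs -1, -2 → best response Top.
Player A against (P, Beta): payoffs 4, 1 → best response Top.
Player A against (Q, Alpha): payoffs -2, 4 → best response Bottom.
Player A against (Q, Beta): payoffs 2, 3 → best response Bottom.
Player B against (Top, Alpha): payoffs -4, -1 → best response Q.
Player B against (Top, Beta): payoffs 3, -5 → best response P.
Player B against (Bottom, Alpha): payoffs -2, 3 → best response Q.
Player B against (Bottom, Beta): payoffs 4, -1 → best response P.
Player C against (Top, P): payoffs -5, 2 → best response Beta.
Player C against (Top, Q): payoffs -1, 2 → best response Beta.
Player C against (Bottom, P): payoffs 0, -2 → best response Alpha.
Player C against (Bottom, Q): payoffs 5, 0 → best response Alpha.
Mutual best responses: (Top, P, Beta); (Bottom, Q, Alpha).

Pure-strategy Nash equilibria: (Top, P, Beta) and (Bottom, Q, Alpha)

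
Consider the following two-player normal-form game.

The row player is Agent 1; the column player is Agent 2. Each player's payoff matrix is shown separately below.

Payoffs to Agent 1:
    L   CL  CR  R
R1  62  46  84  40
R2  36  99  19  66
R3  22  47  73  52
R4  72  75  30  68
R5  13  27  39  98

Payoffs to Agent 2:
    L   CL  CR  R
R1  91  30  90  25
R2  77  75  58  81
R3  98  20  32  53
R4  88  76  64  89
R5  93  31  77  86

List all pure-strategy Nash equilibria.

Agent 1 against L: payoffs 62, 36, 22, 72, 13 → best response R4.
Agent 1 against CL: payoffs 46, 99, 47, 75, 27 → best response R2.
Agent 1 against CR: payoffs 84, 19, 73, 30, 39 → best response R1.
Agent 1 against R: payoffs 40, 66, 52, 68, 98 → best response R5.
Agent 2 against R1: payoffs 91, 30, 90, 25 → best response L.
Agent 2 against R2: payoffs 77, 75, 58, 81 → best response R.
Agent 2 against R3: payoffs 98, 20, 32, 53 → best response L.
Agent 2 against R4: payoffs 88, 76, 64, 89 → best response R.
Agent 2 against R5: payoffs 93, 31, 77, 86 → best response L.
No profile is a mutual best response for all players.

There is no pure-strategy Nash equilibrium.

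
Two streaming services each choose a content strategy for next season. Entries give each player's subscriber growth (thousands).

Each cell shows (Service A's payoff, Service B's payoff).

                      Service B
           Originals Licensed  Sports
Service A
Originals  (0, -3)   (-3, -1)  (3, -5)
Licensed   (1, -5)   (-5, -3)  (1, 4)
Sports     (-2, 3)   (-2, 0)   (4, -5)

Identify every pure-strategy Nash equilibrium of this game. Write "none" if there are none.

Service A against Originals: payoffs 0, 1, -2 → best response Licensed.
Service A against Licensed: payoffs -3, -5, -2 → best response Sports.
Service A against Sports: payoffs 3, 1, 4 → best response Sports.
Service B against Originals: payoffs -3, -1, -5 → best response Licensed.
Service B against Licensed: payoffs -5, -3, 4 → best response Sports.
Service B against Sports: payoffs 3, 0, -5 → best response Originals.
No profile is a mutual best response for all players.

This game has no pure Nash equilibrium.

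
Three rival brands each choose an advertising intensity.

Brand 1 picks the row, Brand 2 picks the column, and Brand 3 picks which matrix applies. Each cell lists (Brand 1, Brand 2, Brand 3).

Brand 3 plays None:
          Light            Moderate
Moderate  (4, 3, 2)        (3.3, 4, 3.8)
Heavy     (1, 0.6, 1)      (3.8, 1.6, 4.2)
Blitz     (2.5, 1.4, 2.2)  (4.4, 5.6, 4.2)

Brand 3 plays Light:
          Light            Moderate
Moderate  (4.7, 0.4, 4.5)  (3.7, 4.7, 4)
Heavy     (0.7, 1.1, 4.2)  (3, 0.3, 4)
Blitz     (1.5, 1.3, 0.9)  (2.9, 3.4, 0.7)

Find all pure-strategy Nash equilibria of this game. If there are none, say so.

(Moderate, Moderate, Light) and (Blitz, Moderate, None)

(Moderate, Light, None): Brand 2 can switch to Moderate (3 → 4). Not NE.
(Moderate, Light, Light): Brand 2 can switch to Moderate (0.4 → 4.7). Not NE.
(Moderate, Moderate, None): Brand 1 can switch to Heavy (3.3 → 3.8). Not NE.
(Moderate, Moderate, Light): Brand 1 gets 3.7, best alternative 3; Brand 2 gets 4.7, best alternative 0.4; Brand 3 gets 4, best alternative 3.8. No profitable deviation — NE.
(Heavy, Light, None): Brand 1 can switch to Moderate (1 → 4). Not NE.
(Heavy, Light, Light): Brand 1 can switch to Moderate (0.7 → 4.7). Not NE.
(Heavy, Moderate, None): Brand 1 can switch to Blitz (3.8 → 4.4). Not NE.
(Blitz, Moderate, None): Brand 1 gets 4.4, best alternative 3.8; Brand 2 gets 5.6, best alternative 1.4; Brand 3 gets 4.2, best alternative 0.7. No profitable deviation — NE.
(The remaining 4 profiles each have a profitable deviation by the same check.)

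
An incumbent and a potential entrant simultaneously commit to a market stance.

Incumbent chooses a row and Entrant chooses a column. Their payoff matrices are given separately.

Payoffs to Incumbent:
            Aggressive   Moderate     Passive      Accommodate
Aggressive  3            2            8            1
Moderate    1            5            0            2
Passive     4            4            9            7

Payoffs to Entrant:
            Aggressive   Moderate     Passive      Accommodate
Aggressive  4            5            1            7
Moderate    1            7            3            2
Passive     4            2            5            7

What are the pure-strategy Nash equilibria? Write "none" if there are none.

(Moderate, Moderate) and (Passive, Accommodate)

Incumbent against Aggressive: payoffs 3, 1, 4 → best response Passive.
Incumbent against Moderate: payoffs 2, 5, 4 → best response Moderate.
Incumbent against Passive: payoffs 8, 0, 9 → best response Passive.
Incumbent against Accommodate: payoffs 1, 2, 7 → best response Passive.
Entrant against Aggressive: payoffs 4, 5, 1, 7 → best response Accommodate.
Entrant against Moderate: payoffs 1, 7, 3, 2 → best response Moderate.
Entrant against Passive: payoffs 4, 2, 5, 7 → best response Accommodate.
Mutual best responses: (Moderate, Moderate); (Passive, Accommodate).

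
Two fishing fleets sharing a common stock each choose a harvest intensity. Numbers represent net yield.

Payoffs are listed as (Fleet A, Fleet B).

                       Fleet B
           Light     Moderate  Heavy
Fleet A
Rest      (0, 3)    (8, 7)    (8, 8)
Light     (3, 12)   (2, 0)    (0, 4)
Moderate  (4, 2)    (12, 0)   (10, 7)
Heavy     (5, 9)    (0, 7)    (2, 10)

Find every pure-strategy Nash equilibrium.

Fleet A against Light: payoffs 0, 3, 4, 5 → best response Heavy.
Fleet A against Moderate: payoffs 8, 2, 12, 0 → best response Moderate.
Fleet A against Heavy: payoffs 8, 0, 10, 2 → best response Moderate.
Fleet B against Rest: payoffs 3, 7, 8 → best response Heavy.
Fleet B against Light: payoffs 12, 0, 4 → best response Light.
Fleet B against Moderate: payoffs 2, 0, 7 → best response Heavy.
Fleet B against Heavy: payoffs 9, 7, 10 → best response Heavy.
Mutual best responses: (Moderate, Heavy).

(Moderate, Heavy)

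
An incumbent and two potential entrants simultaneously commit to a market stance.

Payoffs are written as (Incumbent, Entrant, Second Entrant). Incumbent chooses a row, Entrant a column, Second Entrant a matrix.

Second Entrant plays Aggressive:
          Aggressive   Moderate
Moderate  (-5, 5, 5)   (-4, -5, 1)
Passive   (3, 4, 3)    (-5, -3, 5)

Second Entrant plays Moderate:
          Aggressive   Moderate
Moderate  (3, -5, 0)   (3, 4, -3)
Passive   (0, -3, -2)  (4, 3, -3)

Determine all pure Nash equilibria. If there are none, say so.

(Moderate, Aggressive, Aggressive): Incumbent can switch to Passive (-5 → 3). Not NE.
(Moderate, Aggressive, Moderate): Entrant can switch to Moderate (-5 → 4). Not NE.
(Moderate, Moderate, Aggressive): Entrant can switch to Aggressive (-5 → 5). Not NE.
(Moderate, Moderate, Moderate): Incumbent can switch to Passive (3 → 4). Not NE.
(Passive, Aggressive, Aggressive): Incumbent gets 3, best alternative -5; Entrant gets 4, best alternative -3; Second Entrant gets 3, best alternative -2. No profitable deviation — NE.
(Passive, Aggressive, Moderate): Incumbent can switch to Moderate (0 → 3). Not NE.
(Passive, Moderate, Aggressive): Incumbent can switch to Moderate (-5 → -4). Not NE.
(The remaining 1 profile has a profitable deviation by the same check.)

(Passive, Aggressive, Aggressive)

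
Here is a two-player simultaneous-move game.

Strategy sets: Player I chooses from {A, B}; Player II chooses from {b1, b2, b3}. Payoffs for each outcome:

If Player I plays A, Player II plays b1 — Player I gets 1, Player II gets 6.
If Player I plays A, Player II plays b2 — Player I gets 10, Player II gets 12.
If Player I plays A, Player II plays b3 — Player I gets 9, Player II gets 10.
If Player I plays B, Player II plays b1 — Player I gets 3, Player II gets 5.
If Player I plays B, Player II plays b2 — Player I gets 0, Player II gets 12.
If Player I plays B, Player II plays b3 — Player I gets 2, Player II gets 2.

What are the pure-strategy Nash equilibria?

Mark each player's best response to every combination of opponents' strategies; a profile where every player is best-responding is a pure Nash equilibrium.
Player I against b1: payoffs 1, 3 → best response B.
Player I against b2: payoffs 10, 0 → best response A.
Player I against b3: payoffs 9, 2 → best response A.
Player II against A: payoffs 6, 12, 10 → best response b2.
Player II against B: payoffs 5, 12, 2 → best response b2.
Mutual best responses: (A, b2).

(A, b2)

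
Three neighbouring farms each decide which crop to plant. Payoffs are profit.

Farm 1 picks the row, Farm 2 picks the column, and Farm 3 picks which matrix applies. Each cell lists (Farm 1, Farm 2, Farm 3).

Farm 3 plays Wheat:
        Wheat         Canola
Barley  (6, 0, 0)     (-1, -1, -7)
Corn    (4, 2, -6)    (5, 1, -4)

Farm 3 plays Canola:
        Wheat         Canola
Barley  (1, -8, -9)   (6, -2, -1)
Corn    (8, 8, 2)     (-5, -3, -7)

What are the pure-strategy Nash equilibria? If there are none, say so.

(Barley, Wheat, Wheat) and (Barley, Canola, Canola) and (Corn, Wheat, Canola)

Farm 1 against (Wheat, Wheat): payoffs 6, 4 → best response Barley.
Farm 1 against (Wheat, Canola): payoffs 1, 8 → best response Corn.
Farm 1 against (Canola, Wheat): payoffs -1, 5 → best response Corn.
Farm 1 against (Canola, Canola): payoffs 6, -5 → best response Barley.
Farm 2 against (Barley, Wheat): payoffs 0, -1 → best response Wheat.
Farm 2 against (Barley, Canola): payoffs -8, -2 → best response Canola.
Farm 2 against (Corn, Wheat): payoffs 2, 1 → best response Wheat.
Farm 2 against (Corn, Canola): payoffs 8, -3 → best response Wheat.
Farm 3 against (Barley, Wheat): payoffs 0, -9 → best response Wheat.
Farm 3 against (Barley, Canola): payoffs -7, -1 → best response Canola.
Farm 3 against (Corn, Wheat): payoffs -6, 2 → best response Canola.
Farm 3 against (Corn, Canola): payoffs -4, -7 → best response Wheat.
Mutual best responses: (Barley, Wheat, Wheat); (Barley, Canola, Canola); (Corn, Wheat, Canola).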